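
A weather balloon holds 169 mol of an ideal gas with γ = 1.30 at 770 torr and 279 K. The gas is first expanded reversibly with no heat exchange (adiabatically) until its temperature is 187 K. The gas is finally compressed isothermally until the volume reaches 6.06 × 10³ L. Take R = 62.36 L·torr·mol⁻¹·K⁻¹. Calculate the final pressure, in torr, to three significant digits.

P₃ ≈ 325 torr

From PV = nRT: V₁ = nRT₁/P₁ = 3819 L.
Reversible adiabatic, γ = 1.30: P₂ = P₁·(T₂/T₁)^(γ/(γ−1)) = 136.0 torr; V₂ = V₁·(T₁/T₂)^(1/(γ−1)) = 1.449e+04 L.
T constant ⇒ Boyle's law P V = const: T₃ = T₂; P₃ = P₂·(V₂/V₃) = 325.2 torr.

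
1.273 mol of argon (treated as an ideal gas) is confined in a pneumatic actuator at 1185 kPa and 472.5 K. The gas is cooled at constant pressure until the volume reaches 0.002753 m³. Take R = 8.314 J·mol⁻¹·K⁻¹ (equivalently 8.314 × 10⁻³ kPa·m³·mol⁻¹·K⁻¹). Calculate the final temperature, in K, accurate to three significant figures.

From PV = nRT: V₁ = nRT₁/P₁ = 0.004220 m³.
Isobaric, so V/T is constant: P₂ = P₁; T₂ = T₁·(V₂/V₁) = 308.2 K.

T₂ ≈ 308 K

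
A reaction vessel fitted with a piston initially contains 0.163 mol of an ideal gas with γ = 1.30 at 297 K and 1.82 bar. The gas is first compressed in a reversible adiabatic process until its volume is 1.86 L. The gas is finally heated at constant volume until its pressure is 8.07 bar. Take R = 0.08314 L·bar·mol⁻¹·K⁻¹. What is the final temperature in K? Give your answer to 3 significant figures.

From PV = nRT: V₁ = nRT₁/P₁ = 2.211 L.
Adiabatic (γ = 1.30), T V^(γ−1) and P V^γ constant: T₂ = T₁·(V₁/V₂)^(γ−1) = 312.8 K; P₂ = P₁·(V₁/V₂)^γ = 2.279 bar.
V constant ⇒ P ∝ T: V₃ = V₂; T₃ = T₂·(P₃/P₂) = 1108 K.

T₃ ≈ 1.11e+03 K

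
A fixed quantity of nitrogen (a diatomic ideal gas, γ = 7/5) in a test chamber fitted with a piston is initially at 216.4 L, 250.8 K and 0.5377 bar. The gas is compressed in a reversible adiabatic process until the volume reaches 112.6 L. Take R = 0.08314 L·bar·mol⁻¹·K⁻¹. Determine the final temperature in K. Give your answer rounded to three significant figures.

Adiabatic (γ = 7/5), T V^(γ−1) and P V^γ constant: T₂ = T₁·(V₁/V₂)^(γ−1) = 325.7 K; P₂ = P₁·(V₁/V₂)^γ = 1.342 bar.

T₂ ≈ 326 K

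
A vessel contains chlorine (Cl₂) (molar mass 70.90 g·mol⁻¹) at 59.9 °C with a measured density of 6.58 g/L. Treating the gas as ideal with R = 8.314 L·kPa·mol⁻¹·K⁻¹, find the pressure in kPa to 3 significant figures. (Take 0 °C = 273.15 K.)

P ≈ 257 kPa

ρ = PM/(RT) ⇒ P = ρRT/M = (6.58 × 8.314 × 333.0) / 70.90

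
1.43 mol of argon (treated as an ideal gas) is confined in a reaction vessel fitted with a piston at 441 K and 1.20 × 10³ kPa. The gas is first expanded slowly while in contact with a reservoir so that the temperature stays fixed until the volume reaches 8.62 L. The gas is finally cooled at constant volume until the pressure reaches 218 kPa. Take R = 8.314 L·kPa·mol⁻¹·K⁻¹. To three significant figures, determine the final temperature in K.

From PV = nRT: V₁ = nRT₁/P₁ = 4.369 L.
T constant ⇒ Boyle's law P V = const: T₂ = T₁; P₂ = P₁·(V₁/V₂) = 608.2 kPa.
V constant ⇒ P ∝ T: V₃ = V₂; T₃ = T₂·(P₃/P₂) = 158.1 K.

T₃ ≈ 158 K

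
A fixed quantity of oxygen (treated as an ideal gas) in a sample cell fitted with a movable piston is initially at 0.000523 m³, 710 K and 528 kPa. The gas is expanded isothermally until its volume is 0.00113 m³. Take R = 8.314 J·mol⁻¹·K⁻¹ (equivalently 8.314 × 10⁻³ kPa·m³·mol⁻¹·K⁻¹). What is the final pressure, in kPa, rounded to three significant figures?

P₂ ≈ 244 kPa

Isothermal, so P V is constant: T₂ = T₁; P₂ = P₁·(V₁/V₂) = 244.4 kPa.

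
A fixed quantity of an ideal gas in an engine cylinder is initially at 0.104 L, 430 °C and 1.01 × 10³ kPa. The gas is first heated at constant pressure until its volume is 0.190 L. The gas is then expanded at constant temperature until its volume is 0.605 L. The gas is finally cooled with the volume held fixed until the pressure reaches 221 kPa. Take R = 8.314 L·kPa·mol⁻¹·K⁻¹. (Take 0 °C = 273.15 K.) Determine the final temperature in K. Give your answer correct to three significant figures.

T₄ ≈ 895 K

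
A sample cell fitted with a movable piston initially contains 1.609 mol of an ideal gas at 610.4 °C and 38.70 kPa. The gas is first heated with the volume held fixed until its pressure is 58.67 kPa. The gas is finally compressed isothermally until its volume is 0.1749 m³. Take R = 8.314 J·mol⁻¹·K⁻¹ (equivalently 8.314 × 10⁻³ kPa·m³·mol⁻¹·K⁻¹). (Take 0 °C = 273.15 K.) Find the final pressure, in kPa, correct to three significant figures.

P₃ ≈ 102 kPa

Convert: T₁ = 883.5 K.
From PV = nRT: V₁ = nRT₁/P₁ = 0.3054 m³.
Isochoric, so P/T is constant: V₂ = V₁; T₂ = T₁·(P₂/P₁) = 1339 K.
T constant ⇒ Boyle's law P V = const: T₃ = T₂; P₃ = P₂·(V₂/V₃) = 102.5 kPa.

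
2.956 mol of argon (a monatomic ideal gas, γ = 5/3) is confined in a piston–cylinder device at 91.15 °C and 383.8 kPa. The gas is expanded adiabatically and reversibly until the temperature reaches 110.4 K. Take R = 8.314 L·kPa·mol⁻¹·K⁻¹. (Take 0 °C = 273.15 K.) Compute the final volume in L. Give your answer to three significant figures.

Convert: T₁ = 364.3 K.
From PV = nRT: V₁ = nRT₁/P₁ = 23.33 L.
Reversible adiabatic, γ = 5/3: P₂ = P₁·(T₂/T₁)^(γ/(γ−1)) = 19.40 kPa; V₂ = V₁·(T₁/T₂)^(1/(γ−1)) = 139.8 L.

V₂ ≈ 140 L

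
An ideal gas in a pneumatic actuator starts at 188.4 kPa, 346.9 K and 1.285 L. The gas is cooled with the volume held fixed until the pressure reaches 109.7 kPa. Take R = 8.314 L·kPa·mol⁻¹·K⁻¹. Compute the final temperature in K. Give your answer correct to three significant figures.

T₂ ≈ 202 K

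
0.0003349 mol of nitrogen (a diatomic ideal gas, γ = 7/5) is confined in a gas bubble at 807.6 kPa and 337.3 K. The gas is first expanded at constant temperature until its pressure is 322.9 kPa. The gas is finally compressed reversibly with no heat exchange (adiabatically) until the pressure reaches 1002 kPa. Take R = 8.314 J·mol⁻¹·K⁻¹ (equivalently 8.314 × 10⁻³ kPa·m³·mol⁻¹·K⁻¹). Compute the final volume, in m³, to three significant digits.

V₃ ≈ 1.30e-06 m³

From PV = nRT: V₁ = nRT₁/P₁ = 1.163e-06 m³.
T constant ⇒ Boyle's law P V = const: T₂ = T₁; V₂ = V₁·(P₁/P₂) = 2.909e-06 m³.
Reversible adiabatic, γ = 7/5: T₃ = T₂·(P₃/P₂)^((γ−1)/γ) = 466.2 K; V₃ = V₂·(P₂/P₃)^(1/γ) = 1.295e-06 m³.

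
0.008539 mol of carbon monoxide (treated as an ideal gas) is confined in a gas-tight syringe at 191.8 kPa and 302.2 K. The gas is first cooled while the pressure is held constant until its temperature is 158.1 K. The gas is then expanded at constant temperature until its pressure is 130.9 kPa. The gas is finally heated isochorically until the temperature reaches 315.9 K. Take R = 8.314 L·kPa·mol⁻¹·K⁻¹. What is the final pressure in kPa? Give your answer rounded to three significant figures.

P₄ ≈ 262 kPa

From PV = nRT: V₁ = nRT₁/P₁ = 0.1119 L.
Isobaric, so V/T is constant: P₂ = P₁; V₂ = V₁·(T₂/T₁) = 0.05852 L.
T constant ⇒ Boyle's law P V = const: T₃ = T₂; V₃ = V₂·(P₂/P₃) = 0.08575 L.
Isochoric, so P/T is constant: V₄ = V₃; P₄ = P₃·(T₄/T₃) = 261.6 kPa.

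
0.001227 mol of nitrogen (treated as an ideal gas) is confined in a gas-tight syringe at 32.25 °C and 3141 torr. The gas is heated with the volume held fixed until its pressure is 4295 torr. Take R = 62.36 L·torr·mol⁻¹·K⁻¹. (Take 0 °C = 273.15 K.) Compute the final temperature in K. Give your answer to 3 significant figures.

T₂ ≈ 418 K

Convert: T₁ = 305.4 K.
From PV = nRT: V₁ = nRT₁/P₁ = 0.007440 L.
Isochoric, so P/T is constant: V₂ = V₁; T₂ = T₁·(P₂/P₁) = 417.6 K.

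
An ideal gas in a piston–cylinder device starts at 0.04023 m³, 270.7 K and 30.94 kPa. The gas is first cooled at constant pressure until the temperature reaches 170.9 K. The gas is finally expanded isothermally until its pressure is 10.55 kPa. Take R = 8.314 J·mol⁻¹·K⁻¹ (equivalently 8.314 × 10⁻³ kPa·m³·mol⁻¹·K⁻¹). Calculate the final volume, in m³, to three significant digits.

V₃ ≈ 0.0745 m³

Isobaric, so V/T is constant: P₂ = P₁; V₂ = V₁·(T₂/T₁) = 0.02540 m³.
Isothermal, so P V is constant: T₃ = T₂; V₃ = V₂·(P₂/P₃) = 0.07449 m³.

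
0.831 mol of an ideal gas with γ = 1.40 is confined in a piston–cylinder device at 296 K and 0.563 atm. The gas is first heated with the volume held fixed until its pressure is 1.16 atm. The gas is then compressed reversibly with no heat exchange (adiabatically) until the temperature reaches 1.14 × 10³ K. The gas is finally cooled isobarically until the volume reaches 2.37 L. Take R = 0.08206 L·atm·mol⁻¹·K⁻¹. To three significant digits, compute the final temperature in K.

From PV = nRT: V₁ = nRT₁/P₁ = 35.85 L.
V constant ⇒ P ∝ T: V₂ = V₁; T₂ = T₁·(P₂/P₁) = 609.9 K.
Reversible adiabatic, γ = 1.40: P₃ = P₂·(T₃/T₂)^(γ/(γ−1)) = 10.36 atm; V₃ = V₂·(T₂/T₃)^(1/(γ−1)) = 7.505 L.
P constant ⇒ V ∝ T: P₄ = P₃; T₄ = T₃·(V₄/V₃) = 360.0 K.

T₄ ≈ 360 K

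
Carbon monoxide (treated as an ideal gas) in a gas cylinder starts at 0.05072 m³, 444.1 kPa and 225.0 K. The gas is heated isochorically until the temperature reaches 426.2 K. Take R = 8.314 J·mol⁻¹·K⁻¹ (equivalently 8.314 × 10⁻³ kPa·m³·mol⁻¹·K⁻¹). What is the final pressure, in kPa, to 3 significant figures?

V constant ⇒ P ∝ T: V₂ = V₁; P₂ = P₁·(T₂/T₁) = 841.2 kPa.

P₂ ≈ 841 kPa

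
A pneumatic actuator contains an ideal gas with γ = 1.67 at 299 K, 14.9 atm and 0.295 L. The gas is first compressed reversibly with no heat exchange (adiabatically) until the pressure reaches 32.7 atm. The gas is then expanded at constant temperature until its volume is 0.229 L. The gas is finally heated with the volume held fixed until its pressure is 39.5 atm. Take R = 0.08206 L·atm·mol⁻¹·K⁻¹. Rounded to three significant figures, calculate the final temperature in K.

T₄ ≈ 615 K

Reversible adiabatic, γ = 1.67: T₂ = T₁·(P₂/P₁)^((γ−1)/γ) = 409.8 K; V₂ = V₁·(P₁/P₂)^(1/γ) = 0.1843 L.
T constant ⇒ Boyle's law P V = const: T₃ = T₂; P₃ = P₂·(V₂/V₃) = 26.31 atm.
Isochoric, so P/T is constant: V₄ = V₃; T₄ = T₃·(P₄/P₃) = 615.3 K.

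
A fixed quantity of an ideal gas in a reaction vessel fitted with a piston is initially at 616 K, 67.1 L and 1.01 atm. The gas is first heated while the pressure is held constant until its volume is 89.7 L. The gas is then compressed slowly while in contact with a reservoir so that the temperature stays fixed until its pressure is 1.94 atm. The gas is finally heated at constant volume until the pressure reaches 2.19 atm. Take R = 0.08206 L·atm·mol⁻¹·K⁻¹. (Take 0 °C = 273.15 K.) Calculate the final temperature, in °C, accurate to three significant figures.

T₄ ≈ 656 °C

Isobaric, so V/T is constant: P₂ = P₁; T₂ = T₁·(V₂/V₁) = 823.5 K.
Isothermal, so P V is constant: T₃ = T₂; V₃ = V₂·(P₂/P₃) = 46.70 L.
Isochoric, so P/T is constant: V₄ = V₃; T₄ = T₃·(P₄/P₃) = 929.6 K.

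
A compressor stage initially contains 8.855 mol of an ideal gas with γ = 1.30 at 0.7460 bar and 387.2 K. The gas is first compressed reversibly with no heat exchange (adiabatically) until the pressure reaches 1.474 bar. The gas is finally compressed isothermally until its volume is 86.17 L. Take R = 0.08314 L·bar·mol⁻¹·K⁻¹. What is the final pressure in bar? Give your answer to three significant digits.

P₃ ≈ 3.87 bar

From PV = nRT: V₁ = nRT₁/P₁ = 382.1 L.
Adiabatic (γ = 1.30), T V^(γ−1) and P V^γ constant: T₂ = T₁·(P₂/P₁)^((γ−1)/γ) = 453.1 K; V₂ = V₁·(P₁/P₂)^(1/γ) = 226.3 L.
Isothermal, so P V is constant: T₃ = T₂; P₃ = P₂·(V₂/V₃) = 3.871 bar.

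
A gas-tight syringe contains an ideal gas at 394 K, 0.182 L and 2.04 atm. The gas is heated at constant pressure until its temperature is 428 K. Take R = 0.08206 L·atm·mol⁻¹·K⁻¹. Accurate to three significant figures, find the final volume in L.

V₂ ≈ 0.198 L

Isobaric, so V/T is constant: P₂ = P₁; V₂ = V₁·(T₂/T₁) = 0.1977 L.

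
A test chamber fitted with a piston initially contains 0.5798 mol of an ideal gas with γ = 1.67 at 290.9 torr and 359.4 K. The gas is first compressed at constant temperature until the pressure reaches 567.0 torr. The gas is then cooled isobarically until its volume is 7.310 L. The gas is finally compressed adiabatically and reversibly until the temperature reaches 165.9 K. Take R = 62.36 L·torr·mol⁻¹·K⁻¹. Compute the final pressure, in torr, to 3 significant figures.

P₄ ≈ 1.42e+03 torr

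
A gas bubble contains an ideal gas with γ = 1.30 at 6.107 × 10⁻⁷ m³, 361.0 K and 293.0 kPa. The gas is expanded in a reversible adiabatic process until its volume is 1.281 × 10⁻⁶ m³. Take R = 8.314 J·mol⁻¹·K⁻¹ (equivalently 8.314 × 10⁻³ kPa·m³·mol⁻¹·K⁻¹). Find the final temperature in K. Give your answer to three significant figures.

T₂ ≈ 289 K

Reversible adiabatic, γ = 1.30: T₂ = T₁·(V₁/V₂)^(γ−1) = 289.1 K; P₂ = P₁·(V₁/V₂)^γ = 111.8 kPa.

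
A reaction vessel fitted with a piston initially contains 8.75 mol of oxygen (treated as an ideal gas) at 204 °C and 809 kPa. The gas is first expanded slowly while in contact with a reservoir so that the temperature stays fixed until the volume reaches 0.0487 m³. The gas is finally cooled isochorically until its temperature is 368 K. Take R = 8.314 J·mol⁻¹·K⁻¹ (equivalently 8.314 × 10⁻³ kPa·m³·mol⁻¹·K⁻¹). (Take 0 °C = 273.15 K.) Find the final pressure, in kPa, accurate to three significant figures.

Convert: T₁ = 477.1 K.
From PV = nRT: V₁ = nRT₁/P₁ = 0.04291 m³.
T constant ⇒ Boyle's law P V = const: T₂ = T₁; P₂ = P₁·(V₁/V₂) = 712.8 kPa.
V constant ⇒ P ∝ T: V₃ = V₂; P₃ = P₂·(T₃/T₂) = 549.7 kPa.

P₃ ≈ 550 kPa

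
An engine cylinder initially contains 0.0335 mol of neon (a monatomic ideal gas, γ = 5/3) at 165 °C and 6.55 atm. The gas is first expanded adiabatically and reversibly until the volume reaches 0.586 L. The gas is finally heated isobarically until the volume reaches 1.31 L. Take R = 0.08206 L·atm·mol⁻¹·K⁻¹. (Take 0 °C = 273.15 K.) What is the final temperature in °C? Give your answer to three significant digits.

T₃ ≈ 179 °C

Convert: T₁ = 438.1 K.
From PV = nRT: V₁ = nRT₁/P₁ = 0.1839 L.
Reversible adiabatic, γ = 5/3: T₂ = T₁·(V₁/V₂)^(γ−1) = 202.3 K; P₂ = P₁·(V₁/V₂)^γ = 0.9492 atm.
Isobaric, so V/T is constant: P₃ = P₂; T₃ = T₂·(V₃/V₂) = 452.3 K.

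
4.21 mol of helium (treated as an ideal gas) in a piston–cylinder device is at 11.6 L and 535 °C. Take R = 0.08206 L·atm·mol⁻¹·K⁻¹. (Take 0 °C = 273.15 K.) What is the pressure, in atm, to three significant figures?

Convert: T = 808.15 K.
PV = nRT ⇒ P = nRT/V = (4.21 × 0.08206 × 808.15) / 11.6

P ≈ 24.1 atm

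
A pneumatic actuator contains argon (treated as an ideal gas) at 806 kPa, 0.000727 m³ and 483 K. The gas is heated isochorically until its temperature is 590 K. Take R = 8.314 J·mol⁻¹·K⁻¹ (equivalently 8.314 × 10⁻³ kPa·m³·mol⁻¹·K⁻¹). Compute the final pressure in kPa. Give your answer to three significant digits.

Isochoric, so P/T is constant: V₂ = V₁; P₂ = P₁·(T₂/T₁) = 984.6 kPa.

P₂ ≈ 985 kPa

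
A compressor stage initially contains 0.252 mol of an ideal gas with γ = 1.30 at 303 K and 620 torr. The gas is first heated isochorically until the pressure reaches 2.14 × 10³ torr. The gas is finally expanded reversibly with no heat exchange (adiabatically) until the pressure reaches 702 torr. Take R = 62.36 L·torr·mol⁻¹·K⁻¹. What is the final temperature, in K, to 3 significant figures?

From PV = nRT: V₁ = nRT₁/P₁ = 7.680 L.
Isochoric, so P/T is constant: V₂ = V₁; T₂ = T₁·(P₂/P₁) = 1046 K.
Adiabatic (γ = 1.30), T V^(γ−1) and P V^γ constant: T₃ = T₂·(P₃/P₂)^((γ−1)/γ) = 808.6 K; V₃ = V₂·(P₂/P₃)^(1/γ) = 18.10 L.

T₃ ≈ 809 K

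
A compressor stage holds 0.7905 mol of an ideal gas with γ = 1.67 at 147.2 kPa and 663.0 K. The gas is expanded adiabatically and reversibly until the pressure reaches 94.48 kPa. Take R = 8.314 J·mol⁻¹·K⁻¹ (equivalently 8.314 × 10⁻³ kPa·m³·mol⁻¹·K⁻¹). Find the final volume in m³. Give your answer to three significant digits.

V₂ ≈ 0.0386 m³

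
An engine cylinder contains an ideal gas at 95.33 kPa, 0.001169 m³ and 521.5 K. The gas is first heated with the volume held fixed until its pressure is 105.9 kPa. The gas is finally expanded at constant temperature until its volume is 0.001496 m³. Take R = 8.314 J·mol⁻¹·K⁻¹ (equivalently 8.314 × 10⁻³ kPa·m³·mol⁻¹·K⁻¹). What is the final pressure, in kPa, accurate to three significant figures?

P₃ ≈ 82.8 kPa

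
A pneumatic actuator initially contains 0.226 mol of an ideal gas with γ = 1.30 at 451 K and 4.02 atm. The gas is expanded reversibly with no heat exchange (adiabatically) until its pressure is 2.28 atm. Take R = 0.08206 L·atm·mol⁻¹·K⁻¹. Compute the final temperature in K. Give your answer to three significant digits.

T₂ ≈ 396 K

From PV = nRT: V₁ = nRT₁/P₁ = 2.081 L.
Reversible adiabatic, γ = 1.30: T₂ = T₁·(P₂/P₁)^((γ−1)/γ) = 395.7 K; V₂ = V₁·(P₁/P₂)^(1/γ) = 3.218 L.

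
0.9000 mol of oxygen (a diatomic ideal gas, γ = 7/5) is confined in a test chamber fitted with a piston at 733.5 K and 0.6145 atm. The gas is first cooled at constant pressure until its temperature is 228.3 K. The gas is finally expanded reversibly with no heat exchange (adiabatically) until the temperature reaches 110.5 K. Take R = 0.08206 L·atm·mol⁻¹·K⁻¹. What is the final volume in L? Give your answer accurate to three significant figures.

From PV = nRT: V₁ = nRT₁/P₁ = 88.16 L.
Isobaric, so V/T is constant: P₂ = P₁; V₂ = V₁·(T₂/T₁) = 27.44 L.
Reversible adiabatic, γ = 7/5: P₃ = P₂·(T₃/T₂)^(γ/(γ−1)) = 0.04848 atm; V₃ = V₂·(T₂/T₃)^(1/(γ−1)) = 168.4 L.

V₃ ≈ 168 L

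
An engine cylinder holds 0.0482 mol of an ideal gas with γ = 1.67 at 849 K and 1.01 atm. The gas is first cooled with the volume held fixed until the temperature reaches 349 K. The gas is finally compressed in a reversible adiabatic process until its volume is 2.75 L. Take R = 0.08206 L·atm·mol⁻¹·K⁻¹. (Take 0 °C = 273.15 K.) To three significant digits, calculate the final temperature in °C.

From PV = nRT: V₁ = nRT₁/P₁ = 3.325 L.
V constant ⇒ P ∝ T: V₂ = V₁; P₂ = P₁·(T₂/T₁) = 0.4152 atm.
Reversible adiabatic, γ = 1.67: T₃ = T₂·(V₂/V₃)^(γ−1) = 396.3 K; P₃ = P₂·(V₂/V₃)^γ = 0.5700 atm.

T₃ ≈ 123 °C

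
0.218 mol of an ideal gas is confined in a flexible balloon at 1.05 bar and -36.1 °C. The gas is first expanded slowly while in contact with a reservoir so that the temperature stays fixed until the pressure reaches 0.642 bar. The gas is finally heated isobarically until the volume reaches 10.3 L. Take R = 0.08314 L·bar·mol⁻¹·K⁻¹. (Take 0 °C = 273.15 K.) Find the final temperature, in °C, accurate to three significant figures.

T₃ ≈ 91.7 °C

Convert: T₁ = 237.0 K.
From PV = nRT: V₁ = nRT₁/P₁ = 4.092 L.
Isothermal, so P V is constant: T₂ = T₁; V₂ = V₁·(P₁/P₂) = 6.692 L.
Isobaric, so V/T is constant: P₃ = P₂; T₃ = T₂·(V₃/V₂) = 364.8 K.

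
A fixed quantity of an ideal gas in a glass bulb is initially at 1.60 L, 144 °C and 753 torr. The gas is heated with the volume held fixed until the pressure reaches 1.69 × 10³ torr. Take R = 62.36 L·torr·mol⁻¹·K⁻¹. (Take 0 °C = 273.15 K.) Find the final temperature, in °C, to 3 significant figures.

Convert: T₁ = 417.1 K.
V constant ⇒ P ∝ T: V₂ = V₁; T₂ = T₁·(P₂/P₁) = 936.2 K.

T₂ ≈ 663 °C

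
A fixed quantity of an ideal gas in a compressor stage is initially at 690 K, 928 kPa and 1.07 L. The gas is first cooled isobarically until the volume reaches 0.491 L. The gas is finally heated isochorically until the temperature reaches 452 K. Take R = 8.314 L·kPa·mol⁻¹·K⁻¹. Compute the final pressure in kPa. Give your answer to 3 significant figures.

P₃ ≈ 1.32e+03 kPa

P constant ⇒ V ∝ T: P₂ = P₁; T₂ = T₁·(V₂/V₁) = 316.6 K.
V constant ⇒ P ∝ T: V₃ = V₂; P₃ = P₂·(T₃/T₂) = 1325 kPa.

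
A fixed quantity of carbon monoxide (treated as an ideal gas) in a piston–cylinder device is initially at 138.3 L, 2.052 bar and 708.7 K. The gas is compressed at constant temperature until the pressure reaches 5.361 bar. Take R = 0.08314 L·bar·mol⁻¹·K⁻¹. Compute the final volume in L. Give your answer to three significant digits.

Isothermal, so P V is constant: T₂ = T₁; V₂ = V₁·(P₁/P₂) = 52.94 L.

V₂ ≈ 52.9 L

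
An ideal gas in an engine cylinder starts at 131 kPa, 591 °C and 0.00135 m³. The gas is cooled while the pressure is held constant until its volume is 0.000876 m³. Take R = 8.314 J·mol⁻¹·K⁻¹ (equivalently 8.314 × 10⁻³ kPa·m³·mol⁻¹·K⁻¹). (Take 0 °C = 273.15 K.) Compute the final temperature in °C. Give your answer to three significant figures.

Convert: T₁ = 864.1 K.
P constant ⇒ V ∝ T: P₂ = P₁; T₂ = T₁·(V₂/V₁) = 560.7 K.

T₂ ≈ 288 °C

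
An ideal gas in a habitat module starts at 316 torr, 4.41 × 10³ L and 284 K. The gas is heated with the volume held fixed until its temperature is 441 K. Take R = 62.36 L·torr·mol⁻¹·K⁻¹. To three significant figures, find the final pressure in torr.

P₂ ≈ 491 torr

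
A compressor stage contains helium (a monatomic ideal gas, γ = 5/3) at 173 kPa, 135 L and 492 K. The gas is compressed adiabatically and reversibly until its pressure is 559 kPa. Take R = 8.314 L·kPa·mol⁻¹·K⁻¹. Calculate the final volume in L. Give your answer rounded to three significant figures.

Reversible adiabatic, γ = 5/3: T₂ = T₁·(P₂/P₁)^((γ−1)/γ) = 786.5 K; V₂ = V₁·(P₁/P₂)^(1/γ) = 66.79 L.

V₂ ≈ 66.8 L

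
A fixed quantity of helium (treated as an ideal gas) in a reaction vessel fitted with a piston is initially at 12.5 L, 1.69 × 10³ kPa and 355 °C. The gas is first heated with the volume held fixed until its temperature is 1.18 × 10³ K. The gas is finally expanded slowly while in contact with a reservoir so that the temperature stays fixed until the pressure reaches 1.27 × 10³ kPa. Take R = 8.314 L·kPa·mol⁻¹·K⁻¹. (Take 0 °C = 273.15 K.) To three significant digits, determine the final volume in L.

Convert: T₁ = 628.1 K.
V constant ⇒ P ∝ T: V₂ = V₁; P₂ = P₁·(T₂/T₁) = 3175 kPa.
Isothermal, so P V is constant: T₃ = T₂; V₃ = V₂·(P₂/P₃) = 31.25 L.

V₃ ≈ 31.2 L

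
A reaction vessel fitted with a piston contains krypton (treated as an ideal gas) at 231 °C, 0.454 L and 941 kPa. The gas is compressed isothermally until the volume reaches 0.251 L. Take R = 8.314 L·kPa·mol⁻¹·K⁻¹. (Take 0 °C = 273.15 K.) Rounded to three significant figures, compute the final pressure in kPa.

P₂ ≈ 1.70e+03 kPa

Convert: T₁ = 504.1 K.
Isothermal, so P V is constant: T₂ = T₁; P₂ = P₁·(V₁/V₂) = 1702 kPa.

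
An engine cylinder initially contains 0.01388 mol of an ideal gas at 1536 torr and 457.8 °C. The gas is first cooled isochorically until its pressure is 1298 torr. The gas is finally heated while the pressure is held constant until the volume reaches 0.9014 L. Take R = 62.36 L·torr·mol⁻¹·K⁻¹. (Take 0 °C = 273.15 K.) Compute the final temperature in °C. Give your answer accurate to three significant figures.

T₃ ≈ 1.08e+03 °C

Convert: T₁ = 731.0 K.
From PV = nRT: V₁ = nRT₁/P₁ = 0.4119 L.
Isochoric, so P/T is constant: V₂ = V₁; T₂ = T₁·(P₂/P₁) = 617.7 K.
P constant ⇒ V ∝ T: P₃ = P₂; T₃ = T₂·(V₃/V₂) = 1352 K.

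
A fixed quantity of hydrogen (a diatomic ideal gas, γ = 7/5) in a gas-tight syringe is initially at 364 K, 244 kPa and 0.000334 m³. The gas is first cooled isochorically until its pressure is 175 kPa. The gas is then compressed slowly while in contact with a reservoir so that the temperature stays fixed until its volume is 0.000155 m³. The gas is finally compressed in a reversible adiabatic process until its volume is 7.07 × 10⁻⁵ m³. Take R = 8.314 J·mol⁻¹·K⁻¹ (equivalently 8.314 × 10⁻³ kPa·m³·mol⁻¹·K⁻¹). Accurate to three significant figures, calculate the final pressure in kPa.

V constant ⇒ P ∝ T: V₂ = V₁; T₂ = T₁·(P₂/P₁) = 261.1 K.
T constant ⇒ Boyle's law P V = const: T₃ = T₂; P₃ = P₂·(V₂/V₃) = 377.1 kPa.
Adiabatic (γ = 7/5), T V^(γ−1) and P V^γ constant: T₄ = T₃·(V₃/V₄)^(γ−1) = 357.4 K; P₄ = P₃·(V₃/V₄)^γ = 1132 kPa.

P₄ ≈ 1.13e+03 kPa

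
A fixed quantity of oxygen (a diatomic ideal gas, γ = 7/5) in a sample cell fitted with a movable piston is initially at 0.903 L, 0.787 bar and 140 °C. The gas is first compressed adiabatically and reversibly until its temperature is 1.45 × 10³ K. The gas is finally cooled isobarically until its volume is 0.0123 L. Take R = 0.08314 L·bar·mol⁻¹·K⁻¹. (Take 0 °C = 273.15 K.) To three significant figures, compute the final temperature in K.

Convert: T₁ = 413.1 K.
Reversible adiabatic, γ = 7/5: P₂ = P₁·(T₂/T₁)^(γ/(γ−1)) = 63.74 bar; V₂ = V₁·(T₁/T₂)^(1/(γ−1)) = 0.03913 L.
P constant ⇒ V ∝ T: P₃ = P₂; T₃ = T₂·(V₃/V₂) = 455.8 K.

T₃ ≈ 456 K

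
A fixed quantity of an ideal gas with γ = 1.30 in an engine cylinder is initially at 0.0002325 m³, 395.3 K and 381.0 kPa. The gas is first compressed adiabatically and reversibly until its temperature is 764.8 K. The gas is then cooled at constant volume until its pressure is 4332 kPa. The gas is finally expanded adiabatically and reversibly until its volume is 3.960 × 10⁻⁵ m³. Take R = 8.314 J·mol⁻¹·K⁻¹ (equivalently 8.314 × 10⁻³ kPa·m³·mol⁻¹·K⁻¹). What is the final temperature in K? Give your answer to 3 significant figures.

Reversible adiabatic, γ = 1.30: P₂ = P₁·(T₂/T₁)^(γ/(γ−1)) = 6652 kPa; V₂ = V₁·(T₁/T₂)^(1/(γ−1)) = 2.576e-05 m³.
Isochoric, so P/T is constant: V₃ = V₂; T₃ = T₂·(P₃/P₂) = 498.1 K.
Adiabatic (γ = 1.30), T V^(γ−1) and P V^γ constant: T₄ = T₃·(V₃/V₄)^(γ−1) = 437.8 K; P₄ = P₃·(V₃/V₄)^γ = 2477 kPa.

T₄ ≈ 438 K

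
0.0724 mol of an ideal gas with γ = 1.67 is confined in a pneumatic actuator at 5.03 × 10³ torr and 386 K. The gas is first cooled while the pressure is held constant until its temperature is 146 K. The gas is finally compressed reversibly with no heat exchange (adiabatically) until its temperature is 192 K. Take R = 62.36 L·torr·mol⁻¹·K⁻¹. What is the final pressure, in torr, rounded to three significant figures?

P₃ ≈ 9.96e+03 torr

From PV = nRT: V₁ = nRT₁/P₁ = 0.3465 L.
P constant ⇒ V ∝ T: P₂ = P₁; V₂ = V₁·(T₂/T₁) = 0.1310 L.
Adiabatic (γ = 1.67), T V^(γ−1) and P V^γ constant: P₃ = P₂·(T₃/T₂)^(γ/(γ−1)) = 9955 torr; V₃ = V₂·(T₂/T₃)^(1/(γ−1)) = 0.08708 L.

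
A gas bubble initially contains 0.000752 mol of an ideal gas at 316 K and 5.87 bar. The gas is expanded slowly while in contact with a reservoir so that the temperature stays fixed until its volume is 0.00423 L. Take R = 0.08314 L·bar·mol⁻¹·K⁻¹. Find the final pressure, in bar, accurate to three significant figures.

P₂ ≈ 4.67 bar

From PV = nRT: V₁ = nRT₁/P₁ = 0.003366 L.
Isothermal, so P V is constant: T₂ = T₁; P₂ = P₁·(V₁/V₂) = 4.671 bar.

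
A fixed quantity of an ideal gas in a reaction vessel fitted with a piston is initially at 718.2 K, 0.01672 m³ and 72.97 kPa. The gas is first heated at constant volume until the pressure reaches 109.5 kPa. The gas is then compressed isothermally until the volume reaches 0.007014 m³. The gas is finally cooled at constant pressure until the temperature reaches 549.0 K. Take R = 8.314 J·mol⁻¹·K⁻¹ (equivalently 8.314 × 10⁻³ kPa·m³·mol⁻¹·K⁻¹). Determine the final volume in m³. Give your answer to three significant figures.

V constant ⇒ P ∝ T: V₂ = V₁; T₂ = T₁·(P₂/P₁) = 1078 K.
Isothermal, so P V is constant: T₃ = T₂; P₃ = P₂·(V₂/V₃) = 261.0 kPa.
P constant ⇒ V ∝ T: P₄ = P₃; V₄ = V₃·(T₄/T₃) = 0.003573 m³.

V₄ ≈ 0.00357 m³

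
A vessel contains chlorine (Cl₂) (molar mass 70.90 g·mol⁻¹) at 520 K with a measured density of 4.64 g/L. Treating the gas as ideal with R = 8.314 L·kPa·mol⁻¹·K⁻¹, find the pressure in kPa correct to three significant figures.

ρ = PM/(RT) ⇒ P = ρRT/M = (4.64 × 8.314 × 520.0) / 70.90

P ≈ 283 kPa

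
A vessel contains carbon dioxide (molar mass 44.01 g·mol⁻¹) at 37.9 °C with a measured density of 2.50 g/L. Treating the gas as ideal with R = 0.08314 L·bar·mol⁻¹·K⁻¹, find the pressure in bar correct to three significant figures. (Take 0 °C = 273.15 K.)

ρ = PM/(RT) ⇒ P = ρRT/M = (2.50 × 0.08314 × 311.0) / 44.01

P ≈ 1.47 bar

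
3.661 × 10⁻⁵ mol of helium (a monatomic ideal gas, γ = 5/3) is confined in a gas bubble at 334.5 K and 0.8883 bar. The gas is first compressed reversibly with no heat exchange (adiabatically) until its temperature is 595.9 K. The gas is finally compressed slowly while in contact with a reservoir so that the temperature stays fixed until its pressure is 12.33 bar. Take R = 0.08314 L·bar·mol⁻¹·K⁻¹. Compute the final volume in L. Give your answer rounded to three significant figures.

V₃ ≈ 0.000147 L

From PV = nRT: V₁ = nRT₁/P₁ = 0.001146 L.
Adiabatic (γ = 5/3), T V^(γ−1) and P V^γ constant: P₂ = P₁·(T₂/T₁)^(γ/(γ−1)) = 3.763 bar; V₂ = V₁·(T₁/T₂)^(1/(γ−1)) = 0.0004820 L.
Isothermal, so P V is constant: T₃ = T₂; V₃ = V₂·(P₂/P₃) = 0.0001471 L.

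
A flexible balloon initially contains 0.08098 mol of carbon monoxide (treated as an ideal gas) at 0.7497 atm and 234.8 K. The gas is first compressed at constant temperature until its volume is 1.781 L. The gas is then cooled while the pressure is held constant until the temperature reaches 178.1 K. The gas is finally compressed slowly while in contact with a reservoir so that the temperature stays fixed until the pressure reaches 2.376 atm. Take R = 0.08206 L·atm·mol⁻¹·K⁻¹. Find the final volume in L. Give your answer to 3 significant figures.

V₄ ≈ 0.498 L

From PV = nRT: V₁ = nRT₁/P₁ = 2.081 L.
Isothermal, so P V is constant: T₂ = T₁; P₂ = P₁·(V₁/V₂) = 0.8761 atm.
Isobaric, so V/T is constant: P₃ = P₂; V₃ = V₂·(T₃/T₂) = 1.351 L.
Isothermal, so P V is constant: T₄ = T₃; V₄ = V₃·(P₃/P₄) = 0.4981 L.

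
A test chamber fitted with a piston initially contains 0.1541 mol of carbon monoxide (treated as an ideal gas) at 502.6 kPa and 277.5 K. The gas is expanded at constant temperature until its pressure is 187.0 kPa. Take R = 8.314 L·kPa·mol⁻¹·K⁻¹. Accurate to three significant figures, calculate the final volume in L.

V₂ ≈ 1.90 L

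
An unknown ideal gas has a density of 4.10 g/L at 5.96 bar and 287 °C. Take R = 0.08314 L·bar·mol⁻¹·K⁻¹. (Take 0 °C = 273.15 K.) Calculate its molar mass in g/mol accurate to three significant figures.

M ≈ 32.0 g/mol

ρ = PM/(RT) ⇒ M = ρRT/P = (4.10 × 0.08314 × 560.1) / 5.96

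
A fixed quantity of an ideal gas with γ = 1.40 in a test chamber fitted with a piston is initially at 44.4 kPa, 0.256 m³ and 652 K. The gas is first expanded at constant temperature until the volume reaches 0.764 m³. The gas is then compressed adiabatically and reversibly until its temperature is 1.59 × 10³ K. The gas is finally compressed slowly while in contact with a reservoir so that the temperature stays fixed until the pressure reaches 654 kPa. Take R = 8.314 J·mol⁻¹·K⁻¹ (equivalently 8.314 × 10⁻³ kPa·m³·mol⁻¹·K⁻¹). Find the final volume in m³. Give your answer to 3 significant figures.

T constant ⇒ Boyle's law P V = const: T₂ = T₁; P₂ = P₁·(V₁/V₂) = 14.88 kPa.
Adiabatic (γ = 1.40), T V^(γ−1) and P V^γ constant: P₃ = P₂·(T₃/T₂)^(γ/(γ−1)) = 336.9 kPa; V₃ = V₂·(T₂/T₃)^(1/(γ−1)) = 0.08227 m³.
Isothermal, so P V is constant: T₄ = T₃; V₄ = V₃·(P₃/P₄) = 0.04238 m³.

V₄ ≈ 0.0424 m³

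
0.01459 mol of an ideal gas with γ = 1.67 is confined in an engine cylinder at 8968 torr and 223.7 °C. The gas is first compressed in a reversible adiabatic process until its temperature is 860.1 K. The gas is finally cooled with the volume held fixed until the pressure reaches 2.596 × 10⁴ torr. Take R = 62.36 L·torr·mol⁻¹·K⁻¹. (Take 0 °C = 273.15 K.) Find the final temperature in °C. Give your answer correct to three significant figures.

T₃ ≈ 361 °C

Convert: T₁ = 496.8 K.
From PV = nRT: V₁ = nRT₁/P₁ = 0.05041 L.
Reversible adiabatic, γ = 1.67: P₂ = P₁·(T₂/T₁)^(γ/(γ−1)) = 3.521e+04 torr; V₂ = V₁·(T₁/T₂)^(1/(γ−1)) = 0.02222 L.
V constant ⇒ P ∝ T: V₃ = V₂; T₃ = T₂·(P₃/P₂) = 634.1 K.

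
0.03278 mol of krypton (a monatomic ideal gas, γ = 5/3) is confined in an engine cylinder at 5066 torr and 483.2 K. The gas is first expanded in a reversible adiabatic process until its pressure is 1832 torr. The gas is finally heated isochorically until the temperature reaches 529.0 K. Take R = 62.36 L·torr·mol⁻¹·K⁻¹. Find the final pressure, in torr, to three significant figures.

P₃ ≈ 3.01e+03 torr

From PV = nRT: V₁ = nRT₁/P₁ = 0.1950 L.
Reversible adiabatic, γ = 5/3: T₂ = T₁·(P₂/P₁)^((γ−1)/γ) = 321.7 K; V₂ = V₁·(P₁/P₂)^(1/γ) = 0.3589 L.
V constant ⇒ P ∝ T: V₃ = V₂; P₃ = P₂·(T₃/T₂) = 3013 torr.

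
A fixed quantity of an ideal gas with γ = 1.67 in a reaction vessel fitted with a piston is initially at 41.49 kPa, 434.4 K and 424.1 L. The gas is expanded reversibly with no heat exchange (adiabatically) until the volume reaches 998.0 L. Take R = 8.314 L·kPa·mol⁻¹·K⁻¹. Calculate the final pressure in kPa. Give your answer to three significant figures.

Adiabatic (γ = 1.67), T V^(γ−1) and P V^γ constant: T₂ = T₁·(V₁/V₂)^(γ−1) = 244.8 K; P₂ = P₁·(V₁/V₂)^γ = 9.937 kPa.

P₂ ≈ 9.94 kPa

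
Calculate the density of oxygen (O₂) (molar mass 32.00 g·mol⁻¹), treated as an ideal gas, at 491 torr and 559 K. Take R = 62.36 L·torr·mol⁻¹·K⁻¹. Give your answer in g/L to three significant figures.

ρ = PM/(RT) = (491 × 32.00) / (62.36 × 559.0)

ρ ≈ 0.451 g/L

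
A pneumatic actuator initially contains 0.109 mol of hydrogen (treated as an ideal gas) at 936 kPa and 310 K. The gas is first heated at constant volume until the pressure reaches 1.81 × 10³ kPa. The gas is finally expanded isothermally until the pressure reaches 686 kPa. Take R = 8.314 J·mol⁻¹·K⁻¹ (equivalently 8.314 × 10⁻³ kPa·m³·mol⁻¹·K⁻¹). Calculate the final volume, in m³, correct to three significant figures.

From PV = nRT: V₁ = nRT₁/P₁ = 0.0003001 m³.
Isochoric, so P/T is constant: V₂ = V₁; T₂ = T₁·(P₂/P₁) = 599.5 K.
T constant ⇒ Boyle's law P V = const: T₃ = T₂; V₃ = V₂·(P₂/P₃) = 0.0007919 m³.

V₃ ≈ 0.000792 m³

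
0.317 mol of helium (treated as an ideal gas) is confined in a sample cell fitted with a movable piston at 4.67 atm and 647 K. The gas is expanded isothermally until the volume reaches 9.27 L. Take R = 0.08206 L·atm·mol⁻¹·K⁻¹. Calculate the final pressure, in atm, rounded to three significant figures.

From PV = nRT: V₁ = nRT₁/P₁ = 3.604 L.
T constant ⇒ Boyle's law P V = const: T₂ = T₁; P₂ = P₁·(V₁/V₂) = 1.816 atm.

P₂ ≈ 1.82 atm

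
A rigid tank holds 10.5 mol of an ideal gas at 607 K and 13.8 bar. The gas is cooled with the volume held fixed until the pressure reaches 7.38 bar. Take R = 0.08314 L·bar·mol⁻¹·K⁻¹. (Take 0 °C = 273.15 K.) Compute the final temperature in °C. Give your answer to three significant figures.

T₂ ≈ 51.5 °C

From PV = nRT: V₁ = nRT₁/P₁ = 38.40 L.
V constant ⇒ P ∝ T: V₂ = V₁; T₂ = T₁·(P₂/P₁) = 324.6 K.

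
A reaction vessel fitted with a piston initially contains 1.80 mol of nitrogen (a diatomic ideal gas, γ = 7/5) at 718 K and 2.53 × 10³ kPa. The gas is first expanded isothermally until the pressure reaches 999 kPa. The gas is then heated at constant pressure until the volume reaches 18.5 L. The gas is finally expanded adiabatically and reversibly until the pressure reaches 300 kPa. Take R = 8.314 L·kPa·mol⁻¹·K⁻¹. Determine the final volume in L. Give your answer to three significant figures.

V₄ ≈ 43.7 L

From PV = nRT: V₁ = nRT₁/P₁ = 4.247 L.
Isothermal, so P V is constant: T₂ = T₁; V₂ = V₁·(P₁/P₂) = 10.76 L.
P constant ⇒ V ∝ T: P₃ = P₂; T₃ = T₂·(V₃/V₂) = 1235 K.
Adiabatic (γ = 7/5), T V^(γ−1) and P V^γ constant: T₄ = T₃·(P₄/P₃)^((γ−1)/γ) = 875.8 K; V₄ = V₃·(P₃/P₄)^(1/γ) = 43.69 L.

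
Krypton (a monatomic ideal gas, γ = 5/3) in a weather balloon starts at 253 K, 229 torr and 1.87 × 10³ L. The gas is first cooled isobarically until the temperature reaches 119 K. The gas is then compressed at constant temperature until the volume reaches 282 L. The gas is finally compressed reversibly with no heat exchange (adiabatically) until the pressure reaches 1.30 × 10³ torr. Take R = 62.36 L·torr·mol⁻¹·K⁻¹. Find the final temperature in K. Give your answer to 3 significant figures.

Isobaric, so V/T is constant: P₂ = P₁; V₂ = V₁·(T₂/T₁) = 879.6 L.
Isothermal, so P V is constant: T₃ = T₂; P₃ = P₂·(V₂/V₃) = 714.3 torr.
Reversible adiabatic, γ = 5/3: T₄ = T₃·(P₄/P₃)^((γ−1)/γ) = 151.2 K; V₄ = V₃·(P₃/P₄)^(1/γ) = 196.9 L.

T₄ ≈ 151 K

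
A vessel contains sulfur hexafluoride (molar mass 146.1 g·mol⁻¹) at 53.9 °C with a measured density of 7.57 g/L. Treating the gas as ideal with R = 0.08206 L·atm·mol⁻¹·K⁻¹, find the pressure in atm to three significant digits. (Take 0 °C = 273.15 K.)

ρ = PM/(RT) ⇒ P = ρRT/M = (7.57 × 0.08206 × 327.0) / 146.1

P ≈ 1.39 atm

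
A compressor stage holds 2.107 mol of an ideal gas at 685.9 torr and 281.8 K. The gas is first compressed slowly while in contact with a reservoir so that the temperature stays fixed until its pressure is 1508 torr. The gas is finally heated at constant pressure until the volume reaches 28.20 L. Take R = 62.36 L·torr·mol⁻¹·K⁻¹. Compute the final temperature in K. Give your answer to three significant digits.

From PV = nRT: V₁ = nRT₁/P₁ = 53.98 L.
T constant ⇒ Boyle's law P V = const: T₂ = T₁; V₂ = V₁·(P₁/P₂) = 24.55 L.
Isobaric, so V/T is constant: P₃ = P₂; T₃ = T₂·(V₃/V₂) = 323.7 K.

T₃ ≈ 324 K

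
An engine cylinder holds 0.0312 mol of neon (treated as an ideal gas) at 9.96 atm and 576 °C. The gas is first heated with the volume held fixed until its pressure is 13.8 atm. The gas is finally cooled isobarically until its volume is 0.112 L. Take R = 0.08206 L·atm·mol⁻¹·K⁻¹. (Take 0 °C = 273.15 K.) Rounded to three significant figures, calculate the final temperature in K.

Convert: T₁ = 849.1 K.
From PV = nRT: V₁ = nRT₁/P₁ = 0.2183 L.
V constant ⇒ P ∝ T: V₂ = V₁; T₂ = T₁·(P₂/P₁) = 1177 K.
Isobaric, so V/T is constant: P₃ = P₂; T₃ = T₂·(V₃/V₂) = 603.7 K.

T₃ ≈ 604 K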